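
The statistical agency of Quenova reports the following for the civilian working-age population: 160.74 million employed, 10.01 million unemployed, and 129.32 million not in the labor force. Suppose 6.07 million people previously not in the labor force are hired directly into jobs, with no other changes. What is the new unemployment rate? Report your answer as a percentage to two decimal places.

New unemployment rate ≈ 5.66%.

Initially, labor force = 160.74 + 10.01 = 170.75 million, so u = 10.01/170.75 = 5.86%.
After the change, employed and labor force both rise by 6.07; unemployed unchanged → E = 166.81, U = 10.01, labor force = 176.82 million.
New unemployment rate = 10.01 / 176.82 = 5.66%.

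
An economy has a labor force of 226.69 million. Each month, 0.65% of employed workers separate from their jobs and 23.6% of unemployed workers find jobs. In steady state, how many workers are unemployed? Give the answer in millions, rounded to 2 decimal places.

Steady-state unemployment rate u* = s/(s+f) = 0.65/(0.65+23.6) = 0.026804.
Unemployed = u* × labor force = 0.026804 × 226.69 ≈ 6.08 million.

About 6.08 million are unemployed in steady state.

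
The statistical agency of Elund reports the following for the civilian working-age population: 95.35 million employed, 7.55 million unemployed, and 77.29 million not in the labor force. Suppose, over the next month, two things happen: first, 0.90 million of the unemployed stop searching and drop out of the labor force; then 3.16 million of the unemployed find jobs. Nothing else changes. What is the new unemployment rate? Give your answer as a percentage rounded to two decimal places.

New unemployment rate ≈ 3.42%.

Initially, labor force = 95.35 + 7.55 = 102.90 million, so u = 7.55/102.90 = 7.34%.
After the first change, unemployed and labor force both fall by 0.90 → E = 95.35, U = 6.65, labor force = 102.00 million.
After the second change, unemployed falls and employed rises by 3.16; labor force unchanged → E = 98.51, U = 3.49, labor force = 102.00 million.
New unemployment rate = 3.49 / 102.00 = 3.42%.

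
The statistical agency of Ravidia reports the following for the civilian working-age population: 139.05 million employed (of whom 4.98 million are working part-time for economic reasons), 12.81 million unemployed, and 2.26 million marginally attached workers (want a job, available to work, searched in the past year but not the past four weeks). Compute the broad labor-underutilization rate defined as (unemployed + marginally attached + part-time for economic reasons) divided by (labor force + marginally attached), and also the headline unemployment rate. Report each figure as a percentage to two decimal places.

Broad underutilization rate ≈ 13.01%; headline unemployment rate ≈ 8.44%.

Labor force = 139.05 + 12.81 = 151.86 million.
Numerator = 12.81 + 2.26 + 4.98 = 20.05 million.
Denominator = 151.86 + 2.26 = 154.12 million.
Broad rate = 20.05 / 154.12 = 13.01%.
Headline unemployment rate = 12.81 / 151.86 = 8.44%.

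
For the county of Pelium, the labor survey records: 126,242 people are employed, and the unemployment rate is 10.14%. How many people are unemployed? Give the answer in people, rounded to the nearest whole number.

About 14,245 are unemployed.

Let U be the number unemployed. The labor force is E + U, and U/(E+U) = 0.1014.
So U = 0.1014 × 126,242 / (1 − 0.1014) = 12800.94 / 0.8986 ≈ 14,245.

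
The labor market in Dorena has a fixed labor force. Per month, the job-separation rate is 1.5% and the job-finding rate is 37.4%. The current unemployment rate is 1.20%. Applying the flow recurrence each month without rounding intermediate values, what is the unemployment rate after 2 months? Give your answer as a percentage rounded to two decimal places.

Unemployment rate after two months ≈ 2.86%.

With a fixed labor force, u_{t+1} = u_t + s·(1−u_t) − f·u_t = u_t·(1−s−f) + s.
Here 1−s−f = 0.611 and s = 0.015.
u_1 = 0.012000 × 0.611 + 0.015 = 0.022332.
u_2 = 0.022332 × 0.611 + 0.015 = 0.028645.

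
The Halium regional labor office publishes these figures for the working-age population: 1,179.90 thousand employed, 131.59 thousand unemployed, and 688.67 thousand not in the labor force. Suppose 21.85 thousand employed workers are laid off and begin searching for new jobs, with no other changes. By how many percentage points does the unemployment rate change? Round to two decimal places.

The unemployment rate changes by +1.67 percentage points.

Initially, labor force = 1,179.90 + 131.59 = 1,311.49 thousand, so u = 131.59/1,311.49 = 10.03%.
After the change, employed falls and unemployed rises by 21.85; labor force unchanged → E = 1,158.05, U = 153.44, labor force = 1,311.49 thousand.
New unemployment rate = 153.44 / 1,311.49 = 11.70%.
Change = 11.70% − 10.03% = +1.67 percentage points.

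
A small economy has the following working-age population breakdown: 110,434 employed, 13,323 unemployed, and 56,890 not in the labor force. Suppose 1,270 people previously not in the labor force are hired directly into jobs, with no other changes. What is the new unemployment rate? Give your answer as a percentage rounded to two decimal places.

New unemployment rate ≈ 10.66%.

Initially, labor force = 110,434 + 13,323 = 123,757, so u = 13,323/123,757 = 10.77%.
After the change, employed and labor force both rise by 1,270; unemployed unchanged → E = 111,704, U = 13,323, labor force = 125,027.
New unemployment rate = 13,323 / 125,027 = 10.66%.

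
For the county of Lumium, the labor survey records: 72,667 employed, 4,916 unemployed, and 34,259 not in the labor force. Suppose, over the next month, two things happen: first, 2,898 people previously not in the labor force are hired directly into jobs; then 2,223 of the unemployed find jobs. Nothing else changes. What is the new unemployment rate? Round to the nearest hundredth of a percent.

New unemployment rate ≈ 3.35%.

Initially, labor force = 72,667 + 4,916 = 77,583, so u = 4,916/77,583 = 6.34%.
After the first change, employed and labor force both rise by 2,898; unemployed unchanged → E = 75,565, U = 4,916, labor force = 80,481.
After the second change, unemployed falls and employed rises by 2,223; labor force unchanged → E = 77,788, U = 2,693, labor force = 80,481.
New unemployment rate = 2,693 / 80,481 = 3.35%.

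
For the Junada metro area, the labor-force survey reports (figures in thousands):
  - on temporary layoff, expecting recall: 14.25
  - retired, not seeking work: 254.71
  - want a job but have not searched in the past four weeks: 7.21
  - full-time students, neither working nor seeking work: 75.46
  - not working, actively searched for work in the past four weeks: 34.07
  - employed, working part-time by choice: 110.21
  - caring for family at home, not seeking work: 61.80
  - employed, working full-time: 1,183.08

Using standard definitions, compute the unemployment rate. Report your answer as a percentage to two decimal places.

Employed = 110.21 + 1,183.08 = 1,293.29 thousand.
Unemployed = 14.25 + 34.07 = 48.32 thousand (jobless and actively searching, or on temporary layoff).
Labor force = 1,293.29 + 48.32 = 1,341.61 thousand.
Unemployment rate = 48.32 / 1,341.61 = 3.60%.

Unemployment rate ≈ 3.60%.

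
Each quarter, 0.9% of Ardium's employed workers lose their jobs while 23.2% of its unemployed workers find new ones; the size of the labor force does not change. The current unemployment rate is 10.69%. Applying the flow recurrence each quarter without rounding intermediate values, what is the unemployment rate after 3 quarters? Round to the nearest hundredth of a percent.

Unemployment rate after three quarters ≈ 6.78%.

With a fixed labor force, u_{t+1} = u_t + s·(1−u_t) − f·u_t = u_t·(1−s−f) + s.
Here 1−s−f = 0.759 and s = 0.009.
u_1 = 0.106900 × 0.759 + 0.009 = 0.090137.
u_2 = 0.090137 × 0.759 + 0.009 = 0.077414.
u_3 = 0.077414 × 0.759 + 0.009 = 0.067757.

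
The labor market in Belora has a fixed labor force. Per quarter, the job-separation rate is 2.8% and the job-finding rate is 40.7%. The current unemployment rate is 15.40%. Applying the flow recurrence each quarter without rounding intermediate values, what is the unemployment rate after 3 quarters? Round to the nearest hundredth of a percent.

With a fixed labor force, u_{t+1} = u_t + s·(1−u_t) − f·u_t = u_t·(1−s−f) + s.
Here 1−s−f = 0.565 and s = 0.028.
u_1 = 0.154000 × 0.565 + 0.028 = 0.115010.
u_2 = 0.115010 × 0.565 + 0.028 = 0.092981.
u_3 = 0.092981 × 0.565 + 0.028 = 0.080534.

Unemployment rate after three quarters ≈ 8.05%.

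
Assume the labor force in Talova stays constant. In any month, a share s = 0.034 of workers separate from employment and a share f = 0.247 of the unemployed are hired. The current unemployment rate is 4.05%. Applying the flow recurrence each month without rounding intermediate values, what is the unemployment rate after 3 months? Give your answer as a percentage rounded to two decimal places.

With a fixed labor force, u_{t+1} = u_t + s·(1−u_t) − f·u_t = u_t·(1−s−f) + s.
Here 1−s−f = 0.719 and s = 0.034.
u_1 = 0.040500 × 0.719 + 0.034 = 0.063119.
u_2 = 0.063119 × 0.719 + 0.034 = 0.079383.
u_3 = 0.079383 × 0.719 + 0.034 = 0.091076.

Unemployment rate after three months ≈ 9.11%.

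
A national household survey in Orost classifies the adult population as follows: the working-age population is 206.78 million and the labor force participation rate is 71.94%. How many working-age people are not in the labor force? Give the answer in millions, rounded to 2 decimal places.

Share not in the labor force = 1 − 0.7194 = 0.2806.
Not in labor force = 0.2806 × 206.78 ≈ 58.02 million.

About 58.02 million are not in the labor force.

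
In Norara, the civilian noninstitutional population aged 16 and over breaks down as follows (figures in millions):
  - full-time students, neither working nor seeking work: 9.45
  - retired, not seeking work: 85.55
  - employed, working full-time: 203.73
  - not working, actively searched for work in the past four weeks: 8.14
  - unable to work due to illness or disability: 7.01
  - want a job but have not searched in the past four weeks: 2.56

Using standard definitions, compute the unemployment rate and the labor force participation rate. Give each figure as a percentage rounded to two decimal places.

Unemployment rate ≈ 3.84%; labor force participation rate ≈ 66.95%.

Employed = 203.73 million.
Unemployed = 8.14 million.
Labor force = 203.73 + 8.14 = 211.87 million.
Not in labor force = 9.45 + 85.55 + 7.01 + 2.56 = 104.57 million (those not working and not actively searching are outside the labor force — including those who want a job but have given up searching).
Civilian working-age population = 211.87 + 104.57 = 316.44 million.
Unemployment rate = 8.14 / 211.87 = 3.84%.
Labor force participation rate = 211.87 / 316.44 = 66.95%.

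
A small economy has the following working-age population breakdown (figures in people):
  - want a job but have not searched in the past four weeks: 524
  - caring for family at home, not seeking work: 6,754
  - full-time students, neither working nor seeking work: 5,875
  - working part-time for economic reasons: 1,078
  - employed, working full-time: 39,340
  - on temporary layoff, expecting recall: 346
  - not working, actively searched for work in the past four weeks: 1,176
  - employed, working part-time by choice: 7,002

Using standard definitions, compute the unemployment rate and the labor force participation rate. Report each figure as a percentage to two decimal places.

Unemployment rate ≈ 3.11%; labor force participation rate ≈ 78.82%.

Employed = 1,078 + 39,340 + 7,002 = 47,420 (anyone who worked, including part-time for economic reasons, counts as employed).
Unemployed = 346 + 1,176 = 1,522 (jobless and actively searching, or on temporary layoff).
Labor force = 47,420 + 1,522 = 48,942.
Not in labor force = 524 + 6,754 + 5,875 = 13,153 (those not working and not actively searching are outside the labor force — including those who want a job but have given up searching).
Civilian working-age population = 48,942 + 13,153 = 62,095.
Unemployment rate = 1,522 / 48,942 = 3.11%.
Labor force participation rate = 48,942 / 62,095 = 78.82%.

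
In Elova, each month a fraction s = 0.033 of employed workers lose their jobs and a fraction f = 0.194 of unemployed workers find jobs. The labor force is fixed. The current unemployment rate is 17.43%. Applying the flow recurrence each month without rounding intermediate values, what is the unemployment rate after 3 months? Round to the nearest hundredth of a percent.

With a fixed labor force, u_{t+1} = u_t + s·(1−u_t) − f·u_t = u_t·(1−s−f) + s.
Here 1−s−f = 0.773 and s = 0.033.
u_1 = 0.174300 × 0.773 + 0.033 = 0.167734.
u_2 = 0.167734 × 0.773 + 0.033 = 0.162658.
u_3 = 0.162658 × 0.773 + 0.033 = 0.158735.

Unemployment rate after three months ≈ 15.87%.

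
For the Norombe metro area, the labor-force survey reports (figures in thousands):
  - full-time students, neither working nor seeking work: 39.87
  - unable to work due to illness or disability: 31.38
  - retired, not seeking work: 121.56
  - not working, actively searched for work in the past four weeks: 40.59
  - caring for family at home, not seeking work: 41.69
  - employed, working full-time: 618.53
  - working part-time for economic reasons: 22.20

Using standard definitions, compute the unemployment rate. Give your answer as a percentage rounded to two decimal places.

Employed = 618.53 + 22.20 = 640.73 thousand (anyone who worked, including part-time for economic reasons, counts as employed).
Unemployed = 40.59 thousand.
Labor force = 640.73 + 40.59 = 681.32 thousand.
Unemployment rate = 40.59 / 681.32 = 5.96%.

Unemployment rate ≈ 5.96%.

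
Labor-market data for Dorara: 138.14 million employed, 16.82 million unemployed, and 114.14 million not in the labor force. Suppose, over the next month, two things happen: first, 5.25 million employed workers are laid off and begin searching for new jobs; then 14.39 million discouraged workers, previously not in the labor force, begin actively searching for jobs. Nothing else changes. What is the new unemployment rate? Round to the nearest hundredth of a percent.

New unemployment rate ≈ 21.53%.

Initially, labor force = 138.14 + 16.82 = 154.96 million, so u = 16.82/154.96 = 10.85%.
After the first change, employed falls and unemployed rises by 5.25; labor force unchanged → E = 132.89, U = 22.07, labor force = 154.96 million.
After the second change, unemployed and labor force both rise by 14.39 → E = 132.89, U = 36.46, labor force = 169.35 million.
New unemployment rate = 36.46 / 169.35 = 21.53%.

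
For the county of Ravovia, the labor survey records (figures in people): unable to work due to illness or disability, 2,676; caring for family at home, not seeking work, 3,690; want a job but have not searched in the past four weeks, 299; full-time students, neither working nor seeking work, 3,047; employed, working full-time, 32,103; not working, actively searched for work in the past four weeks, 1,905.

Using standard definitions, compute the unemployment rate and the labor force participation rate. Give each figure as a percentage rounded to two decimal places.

Employed = 32,103.
Unemployed = 1,905.
Labor force = 32,103 + 1,905 = 34,008.
Not in labor force = 2,676 + 3,690 + 299 + 3,047 = 9,712 (those not working and not actively searching are outside the labor force — including those who want a job but have given up searching).
Civilian working-age population = 34,008 + 9,712 = 43,720.
Unemployment rate = 1,905 / 34,008 = 5.60%.
Labor force participation rate = 34,008 / 43,720 = 77.79%.

Unemployment rate ≈ 5.60%; labor force participation rate ≈ 77.79%.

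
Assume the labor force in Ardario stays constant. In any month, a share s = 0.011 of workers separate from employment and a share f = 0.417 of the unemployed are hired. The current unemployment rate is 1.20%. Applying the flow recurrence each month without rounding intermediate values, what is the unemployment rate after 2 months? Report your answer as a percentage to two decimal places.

Unemployment rate after two months ≈ 2.12%.

With a fixed labor force, u_{t+1} = u_t + s·(1−u_t) − f·u_t = u_t·(1−s−f) + s.
Here 1−s−f = 0.572 and s = 0.011.
u_1 = 0.012000 × 0.572 + 0.011 = 0.017864.
u_2 = 0.017864 × 0.572 + 0.011 = 0.021218.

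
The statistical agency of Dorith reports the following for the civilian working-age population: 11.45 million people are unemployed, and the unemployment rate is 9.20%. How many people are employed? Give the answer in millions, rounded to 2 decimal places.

Labor force = U / u = 11.45 / 0.0920 ≈ 124.46 million.
Employed = labor force − unemployed = 124.46 − 11.45 = 113.01 million.

About 113.01 million are employed.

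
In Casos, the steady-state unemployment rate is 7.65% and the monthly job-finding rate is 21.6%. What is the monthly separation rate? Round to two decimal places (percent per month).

Separation rate ≈ 1.79% per month.

From u* = s/(s+f): s = u·f/(1−u).
s = 0.0765 × 21.6 / (1 − 0.0765) = 1.6524 / 0.9235 ≈ 1.79% per month.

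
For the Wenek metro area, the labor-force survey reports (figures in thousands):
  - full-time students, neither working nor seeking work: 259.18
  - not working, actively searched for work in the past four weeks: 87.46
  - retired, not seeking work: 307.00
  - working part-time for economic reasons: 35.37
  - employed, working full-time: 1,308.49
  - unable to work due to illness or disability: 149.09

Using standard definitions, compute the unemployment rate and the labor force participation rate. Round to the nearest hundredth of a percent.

Unemployment rate ≈ 6.11%; labor force participation rate ≈ 66.68%.

Employed = 35.37 + 1,308.49 = 1,343.86 thousand (anyone who worked, including part-time for economic reasons, counts as employed).
Unemployed = 87.46 thousand.
Labor force = 1,343.86 + 87.46 = 1,431.32 thousand.
Not in labor force = 259.18 + 307.00 + 149.09 = 715.27 thousand (those not working and not actively searching are outside the labor force).
Civilian working-age population = 1,431.32 + 715.27 = 2,146.59 thousand.
Unemployment rate = 87.46 / 1,431.32 = 6.11%.
Labor force participation rate = 1,431.32 / 2,146.59 = 66.68%.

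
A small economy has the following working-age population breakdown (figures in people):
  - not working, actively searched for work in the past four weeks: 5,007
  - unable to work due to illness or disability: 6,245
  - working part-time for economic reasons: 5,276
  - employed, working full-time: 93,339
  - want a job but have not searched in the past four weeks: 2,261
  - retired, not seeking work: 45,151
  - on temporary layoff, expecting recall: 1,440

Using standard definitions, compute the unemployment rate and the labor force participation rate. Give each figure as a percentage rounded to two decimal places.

Employed = 5,276 + 93,339 = 98,615 (anyone who worked, including part-time for economic reasons, counts as employed).
Unemployed = 5,007 + 1,440 = 6,447 (jobless and actively searching, or on temporary layoff).
Labor force = 98,615 + 6,447 = 105,062.
Not in labor force = 6,245 + 2,261 + 45,151 = 53,657 (those not working and not actively searching are outside the labor force — including those who want a job but have given up searching).
Civilian working-age population = 105,062 + 53,657 = 158,719.
Unemployment rate = 6,447 / 105,062 = 6.14%.
Labor force participation rate = 105,062 / 158,719 = 66.19%.

Unemployment rate ≈ 6.14%; labor force participation rate ≈ 66.19%.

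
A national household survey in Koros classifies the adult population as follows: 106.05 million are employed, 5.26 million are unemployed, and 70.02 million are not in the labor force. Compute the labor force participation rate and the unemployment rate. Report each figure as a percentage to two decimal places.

Labor force = employed + unemployed = 106.05 + 5.26 = 111.31 million.
Working-age population = 111.31 + 70.02 = 181.33 million.
Unemployment rate = 5.26 / 111.31 = 4.73%.
Labor force participation rate = 111.31 / 181.33 = 61.39%.

Labor force participation rate ≈ 61.39%; unemployment rate ≈ 4.73%.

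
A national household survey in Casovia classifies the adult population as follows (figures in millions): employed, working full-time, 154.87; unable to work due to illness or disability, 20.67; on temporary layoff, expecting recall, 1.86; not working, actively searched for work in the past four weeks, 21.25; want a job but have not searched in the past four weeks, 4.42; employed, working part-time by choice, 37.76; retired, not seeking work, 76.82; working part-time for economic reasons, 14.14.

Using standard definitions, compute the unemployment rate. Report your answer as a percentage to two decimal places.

Unemployment rate ≈ 10.05%.

Employed = 154.87 + 37.76 + 14.14 = 206.77 million (anyone who worked, including part-time for economic reasons, counts as employed).
Unemployed = 1.86 + 21.25 = 23.11 million (jobless and actively searching, or on temporary layoff).
Labor force = 206.77 + 23.11 = 229.88 million.
Unemployment rate = 23.11 / 229.88 = 10.05%.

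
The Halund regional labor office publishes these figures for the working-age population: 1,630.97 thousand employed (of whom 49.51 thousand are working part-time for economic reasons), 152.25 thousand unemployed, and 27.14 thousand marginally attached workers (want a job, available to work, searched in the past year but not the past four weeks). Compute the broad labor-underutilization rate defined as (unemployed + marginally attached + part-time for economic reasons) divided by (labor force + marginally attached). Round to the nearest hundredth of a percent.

Broad underutilization rate ≈ 12.64%.

Labor force = 1,630.97 + 152.25 = 1,783.22 thousand.
Numerator = 152.25 + 27.14 + 49.51 = 228.90 thousand.
Denominator = 1,783.22 + 27.14 = 1,810.36 thousand.
Broad rate = 228.90 / 1,810.36 = 12.64%.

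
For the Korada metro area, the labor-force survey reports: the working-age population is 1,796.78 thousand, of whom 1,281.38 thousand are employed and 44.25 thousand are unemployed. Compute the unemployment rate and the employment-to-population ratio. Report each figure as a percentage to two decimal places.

Labor force = employed + unemployed = 1,281.38 + 44.25 = 1,325.63 thousand.
Unemployment rate = 44.25 / 1,325.63 = 3.34%.
Employment-population ratio = 1,281.38 / 1,796.78 = 71.32%.

Unemployment rate ≈ 3.34%; employment-population ratio ≈ 71.32%.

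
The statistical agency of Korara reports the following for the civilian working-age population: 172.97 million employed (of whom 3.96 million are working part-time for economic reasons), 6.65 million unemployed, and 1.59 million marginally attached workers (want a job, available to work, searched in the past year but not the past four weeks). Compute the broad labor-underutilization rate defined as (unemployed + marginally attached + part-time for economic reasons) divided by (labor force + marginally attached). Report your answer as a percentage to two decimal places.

Labor force = 172.97 + 6.65 = 179.62 million.
Numerator = 6.65 + 1.59 + 3.96 = 12.20 million.
Denominator = 179.62 + 1.59 = 181.21 million.
Broad rate = 12.20 / 181.21 = 6.73%.

Broad underutilization rate ≈ 6.73%.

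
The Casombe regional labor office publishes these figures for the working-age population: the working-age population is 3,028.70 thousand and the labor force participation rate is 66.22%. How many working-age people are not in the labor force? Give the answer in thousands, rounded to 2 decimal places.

Share not in the labor force = 1 − 0.6622 = 0.3378.
Not in labor force = 0.3378 × 3,028.70 ≈ 1,023.09 thousand.

About 1,023.09 thousand are not in the labor force.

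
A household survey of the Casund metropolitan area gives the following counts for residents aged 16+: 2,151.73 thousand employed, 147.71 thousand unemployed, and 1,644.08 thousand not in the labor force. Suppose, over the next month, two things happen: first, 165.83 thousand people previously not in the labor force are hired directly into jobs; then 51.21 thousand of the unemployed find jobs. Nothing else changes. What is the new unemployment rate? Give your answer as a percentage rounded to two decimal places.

Initially, labor force = 2,151.73 + 147.71 = 2,299.44 thousand, so u = 147.71/2,299.44 = 6.42%.
After the first change, employed and labor force both rise by 165.83; unemployed unchanged → E = 2,317.56, U = 147.71, labor force = 2,465.27 thousand.
After the second change, unemployed falls and employed rises by 51.21; labor force unchanged → E = 2,368.77, U = 96.50, labor force = 2,465.27 thousand.
New unemployment rate = 96.50 / 2,465.27 = 3.91%.

New unemployment rate ≈ 3.91%.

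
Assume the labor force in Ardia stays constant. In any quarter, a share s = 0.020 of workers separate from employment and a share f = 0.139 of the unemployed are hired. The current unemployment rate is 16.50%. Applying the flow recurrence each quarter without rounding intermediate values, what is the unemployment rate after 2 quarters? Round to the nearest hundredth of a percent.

Unemployment rate after two quarters ≈ 15.35%.

With a fixed labor force, u_{t+1} = u_t + s·(1−u_t) − f·u_t = u_t·(1−s−f) + s.
Here 1−s−f = 0.841 and s = 0.020.
u_1 = 0.165000 × 0.841 + 0.020 = 0.158765.
u_2 = 0.158765 × 0.841 + 0.020 = 0.153521.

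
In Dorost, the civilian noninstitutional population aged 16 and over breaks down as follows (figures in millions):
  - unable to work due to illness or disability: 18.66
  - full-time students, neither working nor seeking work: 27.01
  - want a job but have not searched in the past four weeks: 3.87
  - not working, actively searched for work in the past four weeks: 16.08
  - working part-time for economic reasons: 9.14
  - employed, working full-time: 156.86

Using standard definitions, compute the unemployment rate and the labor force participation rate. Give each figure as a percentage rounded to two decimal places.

Employed = 9.14 + 156.86 = 166.00 million (anyone who worked, including part-time for economic reasons, counts as employed).
Unemployed = 16.08 million.
Labor force = 166.00 + 16.08 = 182.08 million.
Not in labor force = 18.66 + 27.01 + 3.87 = 49.54 million (those not working and not actively searching are outside the labor force — including those who want a job but have given up searching).
Civilian working-age population = 182.08 + 49.54 = 231.62 million.
Unemployment rate = 16.08 / 182.08 = 8.83%.
Labor force participation rate = 182.08 / 231.62 = 78.61%.

Unemployment rate ≈ 8.83%; labor force participation rate ≈ 78.61%.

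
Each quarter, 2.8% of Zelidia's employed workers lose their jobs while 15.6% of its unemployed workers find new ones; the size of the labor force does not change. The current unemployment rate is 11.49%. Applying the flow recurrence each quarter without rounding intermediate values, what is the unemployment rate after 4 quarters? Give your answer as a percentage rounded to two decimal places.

With a fixed labor force, u_{t+1} = u_t + s·(1−u_t) − f·u_t = u_t·(1−s−f) + s.
Here 1−s−f = 0.816 and s = 0.028.
u_1 = 0.114900 × 0.816 + 0.028 = 0.121758.
u_2 = 0.121758 × 0.816 + 0.028 = 0.127355.
u_3 = 0.127355 × 0.816 + 0.028 = 0.131922.
u_4 = 0.131922 × 0.816 + 0.028 = 0.135648.

Unemployment rate after four quarters ≈ 13.56%.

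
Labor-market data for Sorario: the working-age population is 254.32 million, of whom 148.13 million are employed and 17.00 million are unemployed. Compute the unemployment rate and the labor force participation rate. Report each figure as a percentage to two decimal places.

Unemployment rate ≈ 10.29%; labor force participation rate ≈ 64.93%.

Labor force = employed + unemployed = 148.13 + 17.00 = 165.13 million.
Unemployment rate = 17.00 / 165.13 = 10.29%.
Labor force participation rate = 165.13 / 254.32 = 64.93%.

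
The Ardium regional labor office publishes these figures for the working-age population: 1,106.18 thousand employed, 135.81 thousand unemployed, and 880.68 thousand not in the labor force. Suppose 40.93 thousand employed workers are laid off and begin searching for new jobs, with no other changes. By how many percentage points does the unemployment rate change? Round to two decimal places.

The unemployment rate changes by +3.30 percentage points.

Initially, labor force = 1,106.18 + 135.81 = 1,241.99 thousand, so u = 135.81/1,241.99 = 10.93%.
After the change, employed falls and unemployed rises by 40.93; labor force unchanged → E = 1,065.25, U = 176.74, labor force = 1,241.99 thousand.
New unemployment rate = 176.74 / 1,241.99 = 14.23%.
Change = 14.23% − 10.93% = +3.30 percentage points.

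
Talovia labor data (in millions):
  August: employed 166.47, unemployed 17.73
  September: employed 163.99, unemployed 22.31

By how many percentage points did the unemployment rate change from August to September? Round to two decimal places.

The unemployment rate changed by +2.35 percentage points.

August: labor force = 166.47 + 17.73 = 184.20; u = 17.73/184.20 = 9.63%.
September: labor force = 163.99 + 22.31 = 186.30; u = 22.31/186.30 = 11.98%.
Change = 11.98% − 9.63% = +2.35 pp.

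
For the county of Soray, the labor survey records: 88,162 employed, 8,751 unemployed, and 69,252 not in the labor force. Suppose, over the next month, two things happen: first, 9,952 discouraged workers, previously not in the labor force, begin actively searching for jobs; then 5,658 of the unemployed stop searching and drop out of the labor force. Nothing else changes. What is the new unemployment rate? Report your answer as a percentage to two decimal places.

New unemployment rate ≈ 12.89%.

Initially, labor force = 88,162 + 8,751 = 96,913, so u = 8,751/96,913 = 9.03%.
After the first change, unemployed and labor force both rise by 9,952 → E = 88,162, U = 18,703, labor force = 106,865.
After the second change, unemployed and labor force both fall by 5,658 → E = 88,162, U = 13,045, labor force = 101,207.
New unemployment rate = 13,045 / 101,207 = 12.89%.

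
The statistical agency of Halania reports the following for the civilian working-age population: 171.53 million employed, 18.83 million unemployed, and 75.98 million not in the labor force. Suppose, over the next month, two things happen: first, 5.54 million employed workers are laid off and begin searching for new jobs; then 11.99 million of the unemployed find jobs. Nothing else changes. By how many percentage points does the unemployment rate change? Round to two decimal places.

The unemployment rate changes by −3.39 percentage points.

Initially, labor force = 171.53 + 18.83 = 190.36 million, so u = 18.83/190.36 = 9.89%.
After the first change, employed falls and unemployed rises by 5.54; labor force unchanged → E = 165.99, U = 24.37, labor force = 190.36 million.
After the second change, unemployed falls and employed rises by 11.99; labor force unchanged → E = 177.98, U = 12.38, labor force = 190.36 million.
New unemployment rate = 12.38 / 190.36 = 6.50%.
Change = 6.50% − 9.89% = −3.39 percentage points.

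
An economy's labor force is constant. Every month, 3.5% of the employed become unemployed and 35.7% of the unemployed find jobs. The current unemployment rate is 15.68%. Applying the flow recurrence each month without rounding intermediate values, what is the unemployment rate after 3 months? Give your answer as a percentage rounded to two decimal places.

Unemployment rate after three months ≈ 10.45%.

With a fixed labor force, u_{t+1} = u_t + s·(1−u_t) − f·u_t = u_t·(1−s−f) + s.
Here 1−s−f = 0.608 and s = 0.035.
u_1 = 0.156800 × 0.608 + 0.035 = 0.130334.
u_2 = 0.130334 × 0.608 + 0.035 = 0.114243.
u_3 = 0.114243 × 0.608 + 0.035 = 0.104460.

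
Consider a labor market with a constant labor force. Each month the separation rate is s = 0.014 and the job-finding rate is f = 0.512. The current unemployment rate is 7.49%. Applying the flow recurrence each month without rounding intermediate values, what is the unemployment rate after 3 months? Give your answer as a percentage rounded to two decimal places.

With a fixed labor force, u_{t+1} = u_t + s·(1−u_t) − f·u_t = u_t·(1−s−f) + s.
Here 1−s−f = 0.474 and s = 0.014.
u_1 = 0.074900 × 0.474 + 0.014 = 0.049503.
u_2 = 0.049503 × 0.474 + 0.014 = 0.037464.
u_3 = 0.037464 × 0.474 + 0.014 = 0.031758.

Unemployment rate after three months ≈ 3.18%.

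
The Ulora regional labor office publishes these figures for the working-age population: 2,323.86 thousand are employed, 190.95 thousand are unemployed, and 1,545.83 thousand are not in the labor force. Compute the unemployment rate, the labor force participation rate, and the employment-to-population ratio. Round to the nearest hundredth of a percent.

Labor force = employed + unemployed = 2,323.86 + 190.95 = 2,514.81 thousand.
Working-age population = 2,514.81 + 1,545.83 = 4,060.64 thousand.
Unemployment rate = 190.95 / 2,514.81 = 7.59%.
Labor force participation rate = 2,514.81 / 4,060.64 = 61.93%.
Employment-population ratio = 2,323.86 / 4,060.64 = 57.23%.

Unemployment rate ≈ 7.59%; labor force participation rate ≈ 61.93%; employment-population ratio ≈ 57.23%.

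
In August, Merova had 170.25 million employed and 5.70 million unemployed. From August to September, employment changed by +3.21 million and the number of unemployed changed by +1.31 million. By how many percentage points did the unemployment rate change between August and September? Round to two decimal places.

August: labor force = 170.25 + 5.70 = 175.95; u = 5.70/175.95 = 3.24%.
September: labor force = 173.46 + 7.01 = 180.47; u = 7.01/180.47 = 3.88%.
Change = 3.88% − 3.24% = +0.64 pp.

The unemployment rate changed by +0.64 percentage points.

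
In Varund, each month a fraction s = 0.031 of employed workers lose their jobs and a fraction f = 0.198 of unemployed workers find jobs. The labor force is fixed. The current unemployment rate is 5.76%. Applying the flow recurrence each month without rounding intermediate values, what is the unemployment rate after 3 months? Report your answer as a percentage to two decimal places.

Unemployment rate after three months ≈ 9.97%.

With a fixed labor force, u_{t+1} = u_t + s·(1−u_t) − f·u_t = u_t·(1−s−f) + s.
Here 1−s−f = 0.771 and s = 0.031.
u_1 = 0.057600 × 0.771 + 0.031 = 0.075410.
u_2 = 0.075410 × 0.771 + 0.031 = 0.089141.
u_3 = 0.089141 × 0.771 + 0.031 = 0.099728.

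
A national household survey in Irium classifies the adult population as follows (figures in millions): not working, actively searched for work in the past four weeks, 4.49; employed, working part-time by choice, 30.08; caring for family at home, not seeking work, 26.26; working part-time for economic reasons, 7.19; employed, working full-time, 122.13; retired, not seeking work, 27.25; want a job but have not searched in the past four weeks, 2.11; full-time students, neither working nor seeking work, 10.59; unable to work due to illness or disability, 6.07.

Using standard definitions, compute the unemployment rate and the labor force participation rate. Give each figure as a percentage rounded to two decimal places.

Unemployment rate ≈ 2.74%; labor force participation rate ≈ 69.39%.

Employed = 30.08 + 7.19 + 122.13 = 159.40 million (anyone who worked, including part-time for economic reasons, counts as employed).
Unemployed = 4.49 million.
Labor force = 159.40 + 4.49 = 163.89 million.
Not in labor force = 26.26 + 27.25 + 2.11 + 10.59 + 6.07 = 72.28 million (those not working and not actively searching are outside the labor force — including those who want a job but have given up searching).
Civilian working-age population = 163.89 + 72.28 = 236.17 million.
Unemployment rate = 4.49 / 163.89 = 2.74%.
Labor force participation rate = 163.89 / 236.17 = 69.39%.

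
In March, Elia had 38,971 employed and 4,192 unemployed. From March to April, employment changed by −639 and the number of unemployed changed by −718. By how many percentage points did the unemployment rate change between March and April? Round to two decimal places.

The unemployment rate changed by −1.40 percentage points.

March: labor force = 38,971 + 4,192 = 43,163; u = 4,192/43,163 = 9.71%.
April: labor force = 38,332 + 3,474 = 41,806; u = 3,474/41,806 = 8.31%.
Change = 8.31% − 9.71% = −1.40 pp.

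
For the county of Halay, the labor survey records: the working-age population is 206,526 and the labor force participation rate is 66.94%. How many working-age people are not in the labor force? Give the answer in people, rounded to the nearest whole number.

About 68,277 are not in the labor force.

Share not in the labor force = 1 − 0.6694 = 0.3306.
Not in labor force = 0.3306 × 206,526 ≈ 68,277.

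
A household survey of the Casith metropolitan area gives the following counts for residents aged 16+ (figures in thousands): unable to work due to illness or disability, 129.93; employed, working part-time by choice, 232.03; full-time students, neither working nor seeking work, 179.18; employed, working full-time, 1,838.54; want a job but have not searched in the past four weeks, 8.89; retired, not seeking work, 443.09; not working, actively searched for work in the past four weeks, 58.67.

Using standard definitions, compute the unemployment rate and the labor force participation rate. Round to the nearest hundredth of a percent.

Employed = 232.03 + 1,838.54 = 2,070.57 thousand.
Unemployed = 58.67 thousand.
Labor force = 2,070.57 + 58.67 = 2,129.24 thousand.
Not in labor force = 129.93 + 179.18 + 8.89 + 443.09 = 761.09 thousand (those not working and not actively searching are outside the labor force — including those who want a job but have given up searching).
Civilian working-age population = 2,129.24 + 761.09 = 2,890.33 thousand.
Unemployment rate = 58.67 / 2,129.24 = 2.76%.
Labor force participation rate = 2,129.24 / 2,890.33 = 73.67%.

Unemployment rate ≈ 2.76%; labor force participation rate ≈ 73.67%.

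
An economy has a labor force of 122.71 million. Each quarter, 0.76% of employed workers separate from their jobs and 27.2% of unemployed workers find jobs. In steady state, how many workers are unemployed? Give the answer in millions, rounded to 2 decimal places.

About 3.34 million are unemployed in steady state.

Steady-state unemployment rate u* = s/(s+f) = 0.76/(0.76+27.2) = 0.027182.
Unemployed = u* × labor force = 0.027182 × 122.71 ≈ 3.34 million.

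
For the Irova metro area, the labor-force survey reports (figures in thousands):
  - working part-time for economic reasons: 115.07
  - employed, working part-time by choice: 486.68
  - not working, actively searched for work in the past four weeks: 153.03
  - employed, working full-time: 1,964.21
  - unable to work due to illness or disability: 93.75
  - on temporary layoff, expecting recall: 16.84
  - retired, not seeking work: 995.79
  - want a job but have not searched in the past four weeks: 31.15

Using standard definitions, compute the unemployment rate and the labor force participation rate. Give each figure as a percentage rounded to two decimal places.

Unemployment rate ≈ 6.21%; labor force participation rate ≈ 70.94%.

Employed = 115.07 + 486.68 + 1,964.21 = 2,565.96 thousand (anyone who worked, including part-time for economic reasons, counts as employed).
Unemployed = 153.03 + 16.84 = 169.87 thousand (jobless and actively searching, or on temporary layoff).
Labor force = 2,565.96 + 169.87 = 2,735.83 thousand.
Not in labor force = 93.75 + 995.79 + 31.15 = 1,120.69 thousand (those not working and not actively searching are outside the labor force — including those who want a job but have given up searching).
Civilian working-age population = 2,735.83 + 1,120.69 = 3,856.52 thousand.
Unemployment rate = 169.87 / 2,735.83 = 6.21%.
Labor force participation rate = 2,735.83 / 3,856.52 = 70.94%.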